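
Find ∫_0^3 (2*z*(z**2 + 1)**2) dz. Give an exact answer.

Let u = z**2 + 1, so du = 2*z dz. When z = 0, u = 1; when z = 3, u = 10.
The integral becomes ∫ u**2 du from 1 to 10, with antiderivative u**3/3.
Back in z: F(z) = (z**2 + 1)**3/3.
Then F(3) - F(0) = (1000/3) - (1/3) = 333.

333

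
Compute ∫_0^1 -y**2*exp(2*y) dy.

Integrate by parts twice (u = y^2, dv = -exp(2*y) dy).
An antiderivative is F(y) = (-2*y**2 + 2*y - 1)*exp(2*y)/4.
Then F(1) - F(0) = (-exp(2)/4) - (-1/4) = 1/4 - exp(2)/4.

1/4 - exp(2)/4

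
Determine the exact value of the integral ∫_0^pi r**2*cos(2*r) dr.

pi/2

Integrate by parts twice (u = r^2, dv = cos(2*r) dr).
An antiderivative is F(r) = r**2*sin(2*r)/2 + r*cos(2*r)/2 - sin(2*r)/4.
Then F(pi) - F(0) = (pi/2) - (0) = pi/2.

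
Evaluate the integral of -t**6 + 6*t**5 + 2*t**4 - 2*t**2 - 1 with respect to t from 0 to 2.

5374/105

By the power rule, an antiderivative is F(t) = -t**7/7 + t**6 + 2*t**5/5 - 2*t**3/3 - t.
Then F(2) - F(0) = (5374/105) - (0) = 5374/105.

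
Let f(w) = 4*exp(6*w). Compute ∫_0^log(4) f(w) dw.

Let u = exp(w), so du = exp(w) dw. When w = 0, u = 1; when w = log(4), u = 4.
The integral becomes 4·∫ u**5 du from 1 to 4, with antiderivative 2*u**6/3.
Back in w: F(w) = 2*exp(6*w)/3.
Then F(log(4)) - F(0) = (8192/3) - (2/3) = 2730.

2730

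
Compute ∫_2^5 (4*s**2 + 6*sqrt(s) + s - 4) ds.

-8*sqrt(2) + 20*sqrt(5) + 309/2

By the power rule, an antiderivative is F(s) = 4*s**(3/2) + 4*s**3/3 + s**2/2 - 4*s.
Then F(5) - F(2) = (20*sqrt(5) + 955/6) - (14/3 + 8*sqrt(2)) = -8*sqrt(2) + 20*sqrt(5) + 309/2.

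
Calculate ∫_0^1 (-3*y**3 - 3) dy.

By the power rule, an antiderivative is F(y) = -3*y**4/4 - 3*y.
Then F(1) - F(0) = (-15/4) - (0) = -15/4.

-15/4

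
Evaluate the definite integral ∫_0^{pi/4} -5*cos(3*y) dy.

An antiderivative is F(y) = -5*sin(3*y)/3.
Then F(pi/4) - F(0) = (-5*sqrt(2)/6) - (0) = -5*sqrt(2)/6.

-5*sqrt(2)/6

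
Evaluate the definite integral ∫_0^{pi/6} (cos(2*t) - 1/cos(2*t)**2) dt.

-sqrt(3)/4

An antiderivative is F(t) = sin(2*t)/2 - tan(2*t)/2.
Then F(pi/6) - F(0) = (-sqrt(3)/4) - (0) = -sqrt(3)/4.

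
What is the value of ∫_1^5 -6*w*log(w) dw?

Integrate by parts once (u = ln w, dv = -6*w dw).
An antiderivative is F(w) = -3*w**2*(2*log(w) - 1)/2.
Then F(5) - F(1) = (75/2 - 75*log(5)) - (3/2) = 36 - 75*log(5).

36 - 75*log(5)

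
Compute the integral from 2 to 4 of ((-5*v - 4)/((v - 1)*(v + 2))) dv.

Factor the denominator: v**2 + v - 2 = (v + 2)(v - 1).
Partial fractions: (-5*v - 4)/((v - 1)*(v + 2)) = -2/(v + 2) - 3/(v - 1).
An antiderivative is F(v) = -3*log(v - 1) - 2*log(v + 2).
Then F(4) - F(2) = (-5*log(3) - 2*log(2)) - (-log(16)) = -5*log(3) + 2*log(2).

-5*log(3) + 2*log(2)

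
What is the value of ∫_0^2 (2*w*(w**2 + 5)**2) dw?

Let u = w**2 + 5, so du = 2*w dw. When w = 0, u = 5; when w = 2, u = 9.
The integral becomes ∫ u**2 du from 5 to 9, with antiderivative u**3/3.
Back in w: F(w) = (w**2 + 5)**3/3.
Then F(2) - F(0) = (243) - (125/3) = 604/3.

604/3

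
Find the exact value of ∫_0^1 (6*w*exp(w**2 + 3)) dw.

Let u = w**2 + 3, so du = 2*w dw. When w = 0, u = 3; when w = 1, u = 4.
The integral becomes 3·∫ exp(u) du from 3 to 4, with antiderivative 3*exp(u).
Back in w: F(w) = 3*exp(w**2 + 3).
Then F(1) - F(0) = (3*exp(4)) - (3*exp(3)) = -3*(1 - exp(1))*exp(3).

-3*(1 - exp(1))*exp(3)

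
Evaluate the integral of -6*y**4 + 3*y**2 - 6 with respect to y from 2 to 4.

By the power rule, an antiderivative is F(y) = -6*y**5/5 + y**3 - 6*y.
Then F(4) - F(2) = (-5944/5) - (-212/5) = -5732/5.

-5732/5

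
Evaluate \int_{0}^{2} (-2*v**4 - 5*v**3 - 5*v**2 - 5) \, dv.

By the power rule, an antiderivative is F(v) = -2*v**5/5 - 5*v**4/4 - 5*v**3/3 - 5*v.
Then F(2) - F(0) = (-842/15) - (0) = -842/15.

-842/15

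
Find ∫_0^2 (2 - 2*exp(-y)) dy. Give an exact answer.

An antiderivative is F(y) = 2*y + 2*exp(-y).
Then F(2) - F(0) = (2*exp(-2) + 4) - (2) = 2*exp(-2) + 2.

2*exp(-2) + 2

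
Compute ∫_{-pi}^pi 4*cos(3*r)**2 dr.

4*pi

Use the identity cos^2(3*r) = (1 + cos(6*r))/2.
An antiderivative is F(r) = 2*r + sin(6*r)/3.
Then F(pi) - F(-pi) = (2*pi) - (-2*pi) = 4*pi.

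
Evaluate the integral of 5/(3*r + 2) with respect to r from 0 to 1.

-5*log(2)/3 + 5*log(5)/3

An antiderivative is F(r) = 5*log(3*r + 2)/3.
Then F(1) - F(0) = (5*log(5)/3) - (5*log(2)/3) = -5*log(2)/3 + 5*log(5)/3.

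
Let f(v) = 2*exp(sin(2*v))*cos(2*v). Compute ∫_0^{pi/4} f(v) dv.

-1 + E

Let u = sin(2*v), so du = 2*cos(2*v) dv. When v = 0, u = 0; when v = pi/4, u = 1.
The integral becomes ∫ exp(u) du from 0 to 1, with antiderivative exp(u).
Back in v: F(v) = exp(sin(2*v)).
Then F(pi/4) - F(0) = (E) - (1) = -1 + E.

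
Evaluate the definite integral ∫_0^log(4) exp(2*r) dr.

An antiderivative is F(r) = exp(2*r)/2.
Then F(log(4)) - F(0) = (8) - (1/2) = 15/2.

15/2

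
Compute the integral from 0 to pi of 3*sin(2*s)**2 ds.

Use the identity sin^2(2*s) = (1 - cos(4*s))/2.
An antiderivative is F(s) = 3*s/2 - 3*sin(4*s)/8.
Then F(pi) - F(0) = (3*pi/2) - (0) = 3*pi/2.

3*pi/2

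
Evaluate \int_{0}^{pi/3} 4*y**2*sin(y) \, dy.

-4 - 2*pi**2/9 + 4*sqrt(3)*pi/3

Integrate by parts twice (u = y^2, dv = 4*sin(y) dy).
An antiderivative is F(y) = -4*y**2*cos(y) + 8*y*sin(y) + 8*cos(y).
Then F(pi/3) - F(0) = (-2*pi**2/9 + 4 + 4*sqrt(3)*pi/3) - (8) = -4 - 2*pi**2/9 + 4*sqrt(3)*pi/3.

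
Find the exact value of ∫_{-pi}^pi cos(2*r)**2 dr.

Use the identity cos^2(2*r) = (1 + cos(4*r))/2.
An antiderivative is F(r) = r/2 + sin(4*r)/8.
Then F(pi) - F(-pi) = (pi/2) - (-pi/2) = pi.

pi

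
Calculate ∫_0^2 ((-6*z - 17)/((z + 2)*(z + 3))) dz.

-5*log(2) - log(5) + log(3)

Factor the denominator: z**2 + 5*z + 6 = (z + 3)(z + 2).
Partial fractions: (-6*z - 17)/((z + 2)*(z + 3)) = -1/(z + 3) - 5/(z + 2).
An antiderivative is F(z) = -5*log(z + 2) - log(z + 3).
Then F(2) - F(0) = (-10*log(2) - log(5)) - (-log(96)) = -5*log(2) - log(5) + log(3).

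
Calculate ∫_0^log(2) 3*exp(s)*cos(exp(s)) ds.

Let u = exp(s), so du = exp(s) ds. When s = 0, u = 1; when s = log(2), u = 2.
The integral becomes 3·∫ cos(u) du from 1 to 2, with antiderivative 3*sin(u).
Back in s: F(s) = 3*sin(exp(s)).
Then F(log(2)) - F(0) = (3*sin(2)) - (3*sin(1)) = -3*sin(1) + 3*sin(2).

-3*sin(1) + 3*sin(2)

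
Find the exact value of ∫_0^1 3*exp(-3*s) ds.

An antiderivative is F(s) = -exp(-3*s).
Then F(1) - F(0) = (-exp(-3)) - (-1) = 1 - exp(-3).

1 - exp(-3)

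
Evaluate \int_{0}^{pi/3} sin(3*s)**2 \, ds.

Use the identity sin^2(3*s) = (1 - cos(6*s))/2.
An antiderivative is F(s) = s/2 - sin(6*s)/12.
Then F(pi/3) - F(0) = (pi/6) - (0) = pi/6.

pi/6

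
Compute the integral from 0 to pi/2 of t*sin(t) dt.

1

Integrate by parts once (u = t, dv = sin(t) dt).
An antiderivative is F(t) = -t*cos(t) + sin(t).
Then F(pi/2) - F(0) = (1) - (0) = 1.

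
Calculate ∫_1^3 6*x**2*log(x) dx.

-52/3 + 54*log(3)

Integrate by parts once (u = ln x, dv = 6*x**2 dx).
An antiderivative is F(x) = 2*x**3*(3*log(x) - 1)/3.
Then F(3) - F(1) = (-18 + 54*log(3)) - (-2/3) = -52/3 + 54*log(3).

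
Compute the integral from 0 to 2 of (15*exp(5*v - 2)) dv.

-(3 - 3*exp(10))*exp(-2)

Let u = 5*v - 2, so du = 5 dv. When v = 0, u = -2; when v = 2, u = 8.
The integral becomes 3·∫ exp(u) du from -2 to 8, with antiderivative 3*exp(u).
Back in v: F(v) = 3*exp(5*v - 2).
Then F(2) - F(0) = (3*exp(8)) - (3*exp(-2)) = -(3 - 3*exp(10))*exp(-2).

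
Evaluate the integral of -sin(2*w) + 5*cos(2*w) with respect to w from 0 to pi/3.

An antiderivative is F(w) = 5*sin(2*w)/2 + cos(2*w)/2.
Then F(pi/3) - F(0) = (-1/4 + 5*sqrt(3)/4) - (1/2) = -3/4 + 5*sqrt(3)/4.

-3/4 + 5*sqrt(3)/4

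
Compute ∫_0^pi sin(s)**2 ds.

Use the identity sin^2(s) = (1 - cos(2*s))/2.
An antiderivative is F(s) = s/2 - sin(2*s)/4.
Then F(pi) - F(0) = (pi/2) - (0) = pi/2.

pi/2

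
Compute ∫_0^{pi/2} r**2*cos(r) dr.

Integrate by parts twice (u = r^2, dv = cos(r) dr).
An antiderivative is F(r) = r**2*sin(r) + 2*r*cos(r) - 2*sin(r).
Then F(pi/2) - F(0) = (-2 + pi**2/4) - (0) = -2 + pi**2/4.

-2 + pi**2/4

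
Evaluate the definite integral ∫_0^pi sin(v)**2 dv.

pi/2

Use the identity sin^2(v) = (1 - cos(2*v))/2.
An antiderivative is F(v) = v/2 - sin(2*v)/4.
Then F(pi) - F(0) = (pi/2) - (0) = pi/2.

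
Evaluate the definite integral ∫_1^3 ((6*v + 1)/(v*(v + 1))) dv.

Factor the denominator: v**2 + v = (v + 1)v.
Partial fractions: (6*v + 1)/(v*(v + 1)) = 5/(v + 1) + 1/v.
An antiderivative is F(v) = log(v) + 5*log(v + 1).
Then F(3) - F(1) = (log(3) + 10*log(2)) - (log(32)) = log(96).

log(96)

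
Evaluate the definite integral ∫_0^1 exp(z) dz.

An antiderivative is F(z) = exp(z).
Then F(1) - F(0) = (E) - (1) = -1 + E.

-1 + E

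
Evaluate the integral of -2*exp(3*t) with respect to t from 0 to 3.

2/3 - 2*exp(9)/3

An antiderivative is F(t) = -2*exp(3*t)/3.
Then F(3) - F(0) = (-2*exp(9)/3) - (-2/3) = 2/3 - 2*exp(9)/3.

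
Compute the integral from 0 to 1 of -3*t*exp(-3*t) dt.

(4 - exp(3))*exp(-3)/3

Integrate by parts once (u = t, dv = -3*exp(-3*t) dt).
An antiderivative is F(t) = (3*t + 1)*exp(-3*t)/3.
Then F(1) - F(0) = (4*exp(-3)/3) - (1/3) = (4 - exp(3))*exp(-3)/3.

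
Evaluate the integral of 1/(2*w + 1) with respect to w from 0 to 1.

log(3)/2

An antiderivative is F(w) = log(2*w + 1)/2.
Then F(1) - F(0) = (log(3)/2) - (0) = log(3)/2.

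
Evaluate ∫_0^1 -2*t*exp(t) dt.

-2

Integrate by parts once (u = t, dv = -2*exp(t) dt).
An antiderivative is F(t) = (-2*t + 2)*exp(t).
Then F(1) - F(0) = (0) - (2) = -2.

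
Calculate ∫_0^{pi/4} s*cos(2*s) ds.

Integrate by parts once (u = s, dv = cos(2*s) ds).
An antiderivative is F(s) = s*sin(2*s)/2 + cos(2*s)/4.
Then F(pi/4) - F(0) = (pi/8) - (1/4) = -1/4 + pi/8.

-1/4 + pi/8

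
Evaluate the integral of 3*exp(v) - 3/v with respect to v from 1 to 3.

An antiderivative is F(v) = 3*exp(v) - 3*log(v).
Then F(3) - F(1) = (-3*log(3) + 3*exp(3)) - (3*exp(1)) = -3*exp(1) - 3*log(3) + 3*exp(3).

-3*exp(1) - 3*log(3) + 3*exp(3)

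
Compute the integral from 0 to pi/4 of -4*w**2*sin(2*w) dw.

Integrate by parts twice (u = w^2, dv = -4*sin(2*w) dw).
An antiderivative is F(w) = 2*w**2*cos(2*w) - 2*w*sin(2*w) - cos(2*w).
Then F(pi/4) - F(0) = (-pi/2) - (-1) = 1 - pi/2.

1 - pi/2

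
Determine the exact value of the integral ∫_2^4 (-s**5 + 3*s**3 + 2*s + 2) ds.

By the power rule, an antiderivative is F(s) = -s**6/6 + 3*s**4/4 + s**2 + 2*s.
Then F(4) - F(2) = (-1400/3) - (28/3) = -476.

-476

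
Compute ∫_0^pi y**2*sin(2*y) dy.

Integrate by parts twice (u = y^2, dv = sin(2*y) dy).
An antiderivative is F(y) = -y**2*cos(2*y)/2 + y*sin(2*y)/2 + cos(2*y)/4.
Then F(pi) - F(0) = (1/4 - pi**2/2) - (1/4) = -pi**2/2.

-pi**2/2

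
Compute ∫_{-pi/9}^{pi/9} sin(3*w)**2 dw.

Use the identity sin^2(3*w) = (1 - cos(6*w))/2.
An antiderivative is F(w) = w/2 - sin(6*w)/12.
Then F(pi/9) - F(-pi/9) = (-sqrt(3)/24 + pi/18) - (-pi/18 + sqrt(3)/24) = -sqrt(3)/12 + pi/9.

-sqrt(3)/12 + pi/9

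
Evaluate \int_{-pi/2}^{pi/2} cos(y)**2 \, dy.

pi/2

Use the identity cos^2(y) = (1 + cos(2*y))/2.
An antiderivative is F(y) = y/2 + sin(2*y)/4.
Then F(pi/2) - F(-pi/2) = (pi/4) - (-pi/4) = pi/2.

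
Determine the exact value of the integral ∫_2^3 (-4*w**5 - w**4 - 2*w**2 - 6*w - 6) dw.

By the power rule, an antiderivative is F(w) = -2*w**6/3 - w**5/5 - 2*w**3/3 - 3*w**2 - 6*w.
Then F(3) - F(2) = (-2988/5) - (-392/5) = -2596/5.

-2596/5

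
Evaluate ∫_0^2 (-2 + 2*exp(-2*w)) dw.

-3 - exp(-4)

An antiderivative is F(w) = -2*w - exp(-2*w).
Then F(2) - F(0) = (-4 - exp(-4)) - (-1) = -3 - exp(-4).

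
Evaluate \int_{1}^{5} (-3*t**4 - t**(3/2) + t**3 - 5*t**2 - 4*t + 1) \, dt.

-5906/3 - 10*sqrt(5)

By the power rule, an antiderivative is F(t) = -2*t**(5/2)/5 - 3*t**5/5 + t**4/4 - 5*t**3/3 - 2*t**2 + t.
Then F(5) - F(1) = (-23665/12 - 10*sqrt(5)) - (-41/12) = -5906/3 - 10*sqrt(5).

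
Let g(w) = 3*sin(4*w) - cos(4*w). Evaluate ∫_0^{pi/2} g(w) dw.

An antiderivative is F(w) = -sin(4*w)/4 - 3*cos(4*w)/4.
Then F(pi/2) - F(0) = (-3/4) - (-3/4) = 0.

0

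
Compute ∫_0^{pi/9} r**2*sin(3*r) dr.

Integrate by parts twice (u = r^2, dv = sin(3*r) dr).
An antiderivative is F(r) = -r**2*cos(3*r)/3 + 2*r*sin(3*r)/9 + 2*cos(3*r)/27.
Then F(pi/9) - F(0) = (-pi**2/486 + 1/27 + sqrt(3)*pi/81) - (2/27) = -1/27 - pi**2/486 + sqrt(3)*pi/81.

-1/27 - pi**2/486 + sqrt(3)*pi/81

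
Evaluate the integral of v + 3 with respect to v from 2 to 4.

12

By the power rule, an antiderivative is F(v) = v**2/2 + 3*v.
Then F(4) - F(2) = (20) - (8) = 12.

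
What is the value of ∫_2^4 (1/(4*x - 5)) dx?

-log(3)/4 + log(11)/4

An antiderivative is F(x) = log(4*x - 5)/4.
Then F(4) - F(2) = (log(11)/4) - (log(3)/4) = -log(3)/4 + log(11)/4.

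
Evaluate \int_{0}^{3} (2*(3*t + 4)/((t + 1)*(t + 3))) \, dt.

7*log(2)

Factor the denominator: t**2 + 4*t + 3 = (t + 3)(t + 1).
Partial fractions: 2*(3*t + 4)/((t + 1)*(t + 3)) = 5/(t + 3) + 1/(t + 1).
An antiderivative is F(t) = log(t + 1) + 5*log(t + 3).
Then F(3) - F(0) = (7*log(2) + 5*log(3)) - (5*log(3)) = 7*log(2).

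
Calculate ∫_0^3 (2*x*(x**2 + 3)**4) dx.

Let u = x**2 + 3, so du = 2*x dx. When x = 0, u = 3; when x = 3, u = 12.
The integral becomes ∫ u**4 du from 3 to 12, with antiderivative u**5/5.
Back in x: F(x) = (x**2 + 3)**5/5.
Then F(3) - F(0) = (248832/5) - (243/5) = 248589/5.

248589/5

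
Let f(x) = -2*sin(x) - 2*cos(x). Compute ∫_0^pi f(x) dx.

An antiderivative is F(x) = -2*sin(x) + 2*cos(x).
Then F(pi) - F(0) = (-2) - (2) = -4.

-4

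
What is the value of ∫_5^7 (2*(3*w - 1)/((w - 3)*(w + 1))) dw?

Factor the denominator: w**2 - 2*w - 3 = (w + 1)(w - 3).
Partial fractions: 2*(3*w - 1)/((w - 3)*(w + 1)) = 2/(w + 1) + 4/(w - 3).
An antiderivative is F(w) = 4*log(w - 3) + 2*log(w + 1).
Then F(7) - F(5) = (14*log(2)) - (2*log(3) + 6*log(2)) = -2*log(3) + 8*log(2).

-2*log(3) + 8*log(2)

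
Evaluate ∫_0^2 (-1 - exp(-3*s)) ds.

-7/3 + exp(-6)/3

An antiderivative is F(s) = -s + exp(-3*s)/3.
Then F(2) - F(0) = (-2 + exp(-6)/3) - (1/3) = -7/3 + exp(-6)/3.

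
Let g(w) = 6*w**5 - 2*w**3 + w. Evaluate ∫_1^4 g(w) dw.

3975

By the power rule, an antiderivative is F(w) = w**6 - w**4/2 + w**2/2.
Then F(4) - F(1) = (3976) - (1) = 3975.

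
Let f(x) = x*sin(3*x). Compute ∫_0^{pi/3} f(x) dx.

pi/9

Integrate by parts once (u = x, dv = sin(3*x) dx).
An antiderivative is F(x) = -x*cos(3*x)/3 + sin(3*x)/9.
Then F(pi/3) - F(0) = (pi/9) - (0) = pi/9.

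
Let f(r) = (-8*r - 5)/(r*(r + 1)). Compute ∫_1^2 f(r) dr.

-3*log(3) - 2*log(2)

Factor the denominator: r**2 + r = (r + 1)r.
Partial fractions: (-8*r - 5)/(r*(r + 1)) = -3/(r + 1) - 5/r.
An antiderivative is F(r) = -5*log(r) - 3*log(r + 1).
Then F(2) - F(1) = (-5*log(2) - 3*log(3)) - (-log(8)) = -3*log(3) - 2*log(2).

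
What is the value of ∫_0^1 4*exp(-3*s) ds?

4/3 - 4*exp(-3)/3

An antiderivative is F(s) = -4*exp(-3*s)/3.
Then F(1) - F(0) = (-4*exp(-3)/3) - (-4/3) = 4/3 - 4*exp(-3)/3.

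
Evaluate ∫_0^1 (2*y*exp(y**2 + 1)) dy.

Let u = y**2 + 1, so du = 2*y dy. When y = 0, u = 1; when y = 1, u = 2.
The integral becomes ∫ exp(u) du from 1 to 2, with antiderivative exp(u).
Back in y: F(y) = exp(y**2 + 1).
Then F(1) - F(0) = (exp(2)) - (exp(1)) = -exp(1) + exp(2).

-exp(1) + exp(2)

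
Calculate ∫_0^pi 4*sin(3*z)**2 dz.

Use the identity sin^2(3*z) = (1 - cos(6*z))/2.
An antiderivative is F(z) = 2*z - sin(6*z)/3.
Then F(pi) - F(0) = (2*pi) - (0) = 2*pi.

2*pi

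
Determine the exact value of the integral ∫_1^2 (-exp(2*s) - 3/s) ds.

An antiderivative is F(s) = -exp(2*s)/2 - 3*log(s).
Then F(2) - F(1) = (-exp(4)/2 - log(8)) - (-exp(2)/2) = -exp(4)/2 - log(8) + exp(2)/2.

-exp(4)/2 - log(8) + exp(2)/2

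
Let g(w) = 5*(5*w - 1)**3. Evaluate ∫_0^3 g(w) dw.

38415/4

Let u = 5*w - 1, so du = 5 dw. When w = 0, u = -1; when w = 3, u = 14.
The integral becomes ∫ u**3 du from -1 to 14, with antiderivative u**4/4.
Back in w: F(w) = (5*w - 1)**4/4.
Then F(3) - F(0) = (9604) - (1/4) = 38415/4.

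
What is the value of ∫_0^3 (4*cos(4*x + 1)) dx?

-sin(1) + sin(13)

Let u = 4*x + 1, so du = 4 dx. When x = 0, u = 1; when x = 3, u = 13.
The integral becomes ∫ cos(u) du from 1 to 13, with antiderivative sin(u).
Back in x: F(x) = sin(4*x + 1).
Then F(3) - F(0) = (sin(13)) - (sin(1)) = -sin(1) + sin(13).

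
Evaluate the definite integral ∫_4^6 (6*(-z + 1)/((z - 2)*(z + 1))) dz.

-4*log(7) - 2*log(2) + 4*log(5)

Factor the denominator: z**2 - z - 2 = (z + 1)(z - 2).
Partial fractions: 6*(-z + 1)/((z - 2)*(z + 1)) = -4/(z + 1) - 2/(z - 2).
An antiderivative is F(z) = -2*log(z - 2) - 4*log(z + 1).
Then F(6) - F(4) = (-4*log(7) - 4*log(2)) - (-4*log(5) - 2*log(2)) = -4*log(7) - 2*log(2) + 4*log(5).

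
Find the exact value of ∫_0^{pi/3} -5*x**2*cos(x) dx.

Integrate by parts twice (u = x^2, dv = -5*cos(x) dx).
An antiderivative is F(x) = -5*x**2*sin(x) - 10*x*cos(x) + 10*sin(x).
Then F(pi/3) - F(0) = (-5*pi/3 - 5*sqrt(3)*pi**2/18 + 5*sqrt(3)) - (0) = -5*pi/3 - 5*sqrt(3)*pi**2/18 + 5*sqrt(3).

-5*pi/3 - 5*sqrt(3)*pi**2/18 + 5*sqrt(3)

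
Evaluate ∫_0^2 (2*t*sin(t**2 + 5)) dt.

Let u = t**2 + 5, so du = 2*t dt. When t = 0, u = 5; when t = 2, u = 9.
The integral becomes ∫ sin(u) du from 5 to 9, with antiderivative -cos(u).
Back in t: F(t) = -cos(t**2 + 5).
Then F(2) - F(0) = (-cos(9)) - (-cos(5)) = cos(5) - cos(9).

cos(5) - cos(9)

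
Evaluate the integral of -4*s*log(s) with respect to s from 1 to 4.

Integrate by parts once (u = ln s, dv = -4*s ds).
An antiderivative is F(s) = -s**2*(2*log(s) - 1).
Then F(4) - F(1) = (16 - 64*log(2)) - (1) = 15 - 64*log(2).

15 - 64*log(2)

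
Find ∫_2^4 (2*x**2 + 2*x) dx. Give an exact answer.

148/3

By the power rule, an antiderivative is F(x) = 2*x**3/3 + x**2.
Then F(4) - F(2) = (176/3) - (28/3) = 148/3.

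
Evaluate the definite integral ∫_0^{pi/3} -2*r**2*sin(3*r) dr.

Integrate by parts twice (u = r^2, dv = -2*sin(3*r) dr).
An antiderivative is F(r) = 2*r**2*cos(3*r)/3 - 4*r*sin(3*r)/9 - 4*cos(3*r)/27.
Then F(pi/3) - F(0) = (4/27 - 2*pi**2/27) - (-4/27) = 8/27 - 2*pi**2/27.

8/27 - 2*pi**2/27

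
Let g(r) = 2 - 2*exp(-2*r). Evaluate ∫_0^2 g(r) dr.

An antiderivative is F(r) = 2*r + exp(-2*r).
Then F(2) - F(0) = (exp(-4) + 4) - (1) = exp(-4) + 3.

exp(-4) + 3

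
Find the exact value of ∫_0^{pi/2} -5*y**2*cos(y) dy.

10 - 5*pi**2/4

Integrate by parts twice (u = y^2, dv = -5*cos(y) dy).
An antiderivative is F(y) = -5*y**2*sin(y) - 10*y*cos(y) + 10*sin(y).
Then F(pi/2) - F(0) = (10 - 5*pi**2/4) - (0) = 10 - 5*pi**2/4.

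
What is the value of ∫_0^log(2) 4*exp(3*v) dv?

Let u = exp(v), so du = exp(v) dv. When v = 0, u = 1; when v = log(2), u = 2.
The integral becomes 4·∫ u**2 du from 1 to 2, with antiderivative 4*u**3/3.
Back in v: F(v) = 4*exp(3*v)/3.
Then F(log(2)) - F(0) = (32/3) - (4/3) = 28/3.

28/3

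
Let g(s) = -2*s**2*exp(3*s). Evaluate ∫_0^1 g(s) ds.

4/27 - 10*exp(3)/27

Integrate by parts twice (u = s^2, dv = -2*exp(3*s) ds).
An antiderivative is F(s) = (-18*s**2 + 12*s - 4)*exp(3*s)/27.
Then F(1) - F(0) = (-10*exp(3)/27) - (-4/27) = 4/27 - 10*exp(3)/27.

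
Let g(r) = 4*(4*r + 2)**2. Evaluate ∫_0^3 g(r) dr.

912

Let u = 4*r + 2, so du = 4 dr. When r = 0, u = 2; when r = 3, u = 14.
The integral becomes ∫ u**2 du from 2 to 14, with antiderivative u**3/3.
Back in r: F(r) = (4*r + 2)**3/3.
Then F(3) - F(0) = (2744/3) - (8/3) = 912.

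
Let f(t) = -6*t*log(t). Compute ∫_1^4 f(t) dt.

45/2 - 96*log(2)

Integrate by parts once (u = ln t, dv = -6*t dt).
An antiderivative is F(t) = -3*t**2*(2*log(t) - 1)/2.
Then F(4) - F(1) = (24 - 96*log(2)) - (3/2) = 45/2 - 96*log(2).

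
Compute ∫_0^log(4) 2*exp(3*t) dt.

42

Let u = exp(t), so du = exp(t) dt. When t = 0, u = 1; when t = log(4), u = 4.
The integral becomes 2·∫ u**2 du from 1 to 4, with antiderivative 2*u**3/3.
Back in t: F(t) = 2*exp(3*t)/3.
Then F(log(4)) - F(0) = (128/3) - (2/3) = 42.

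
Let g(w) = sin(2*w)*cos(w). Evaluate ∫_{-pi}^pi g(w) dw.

Use the identity sin(2*w)cos(w) = [sin(3*w) + sin(w)]/2.
An antiderivative is F(w) = -cos(w)/2 - cos(3*w)/6.
Then F(pi) - F(-pi) = (2/3) - (2/3) = 0.

0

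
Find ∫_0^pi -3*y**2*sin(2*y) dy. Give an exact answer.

3*pi**2/2

Integrate by parts twice (u = y^2, dv = -3*sin(2*y) dy).
An antiderivative is F(y) = 3*y**2*cos(2*y)/2 - 3*y*sin(2*y)/2 - 3*cos(2*y)/4.
Then F(pi) - F(0) = (-3/4 + 3*pi**2/2) - (-3/4) = 3*pi**2/2.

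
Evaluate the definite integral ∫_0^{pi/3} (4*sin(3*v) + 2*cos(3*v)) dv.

8/3

An antiderivative is F(v) = 2*sin(3*v)/3 - 4*cos(3*v)/3.
Then F(pi/3) - F(0) = (4/3) - (-4/3) = 8/3.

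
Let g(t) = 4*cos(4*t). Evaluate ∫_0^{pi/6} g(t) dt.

An antiderivative is F(t) = sin(4*t).
Then F(pi/6) - F(0) = (sqrt(3)/2) - (0) = sqrt(3)/2.

sqrt(3)/2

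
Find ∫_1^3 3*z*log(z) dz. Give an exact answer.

Integrate by parts once (u = ln z, dv = 3*z dz).
An antiderivative is F(z) = 3*z**2*(2*log(z) - 1)/4.
Then F(3) - F(1) = (-27/4 + 27*log(3)/2) - (-3/4) = -6 + 27*log(3)/2.

-6 + 27*log(3)/2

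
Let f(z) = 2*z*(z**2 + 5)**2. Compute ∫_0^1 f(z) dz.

Let u = z**2 + 5, so du = 2*z dz. When z = 0, u = 5; when z = 1, u = 6.
The integral becomes ∫ u**2 du from 5 to 6, with antiderivative u**3/3.
Back in z: F(z) = (z**2 + 5)**3/3.
Then F(1) - F(0) = (72) - (125/3) = 91/3.

91/3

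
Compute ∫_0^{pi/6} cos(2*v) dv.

sqrt(3)/4

An antiderivative is F(v) = sin(2*v)/2.
Then F(pi/6) - F(0) = (sqrt(3)/4) - (0) = sqrt(3)/4.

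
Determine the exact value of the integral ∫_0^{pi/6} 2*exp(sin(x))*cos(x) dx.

-2 + 2*exp(1/2)

Let u = sin(x), so du = cos(x) dx. When x = 0, u = 0; when x = pi/6, u = 1/2.
The integral becomes 2·∫ exp(u) du from 0 to 1/2, with antiderivative 2*exp(u).
Back in x: F(x) = 2*exp(sin(x)).
Then F(pi/6) - F(0) = (2*exp(1/2)) - (2) = -2 + 2*exp(1/2).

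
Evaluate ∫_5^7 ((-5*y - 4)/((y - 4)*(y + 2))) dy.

-6*log(3) + log(7)

Factor the denominator: y**2 - 2*y - 8 = (y + 2)(y - 4).
Partial fractions: (-5*y - 4)/((y - 4)*(y + 2)) = -1/(y + 2) - 4/(y - 4).
An antiderivative is F(y) = -4*log(y - 4) - log(y + 2).
Then F(7) - F(5) = (-6*log(3)) - (-log(7)) = -6*log(3) + log(7).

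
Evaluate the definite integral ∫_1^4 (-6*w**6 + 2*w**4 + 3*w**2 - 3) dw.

-475278/35

By the power rule, an antiderivative is F(w) = -6*w**7/7 + 2*w**5/5 + w**3 - 3*w.
Then F(4) - F(1) = (-475364/35) - (-86/35) = -475278/35.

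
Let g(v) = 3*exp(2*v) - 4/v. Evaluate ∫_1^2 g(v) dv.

-3*exp(2)/2 - log(16) + 3*exp(4)/2

An antiderivative is F(v) = 3*exp(2*v)/2 - 4*log(v).
Then F(2) - F(1) = (-log(16) + 3*exp(4)/2) - (3*exp(2)/2) = -3*exp(2)/2 - log(16) + 3*exp(4)/2.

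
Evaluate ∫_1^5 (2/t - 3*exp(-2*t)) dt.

An antiderivative is F(t) = 2*log(t) + 3*exp(-2*t)/2.
Then F(5) - F(1) = (3*exp(-10)/2 + 2*log(5)) - (3*exp(-2)/2) = -3*exp(-2)/2 + 3*exp(-10)/2 + 2*log(5).

-3*exp(-2)/2 + 3*exp(-10)/2 + 2*log(5)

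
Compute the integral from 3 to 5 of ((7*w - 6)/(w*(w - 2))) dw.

Factor the denominator: w**2 - 2*w = w(w - 2).
Partial fractions: (7*w - 6)/(w*(w - 2)) = 3/w + 4/(w - 2).
An antiderivative is F(w) = 3*log(w) + 4*log(w - 2).
Then F(5) - F(3) = (4*log(3) + 3*log(5)) - (log(27)) = log(3) + 3*log(5).

log(3) + 3*log(5)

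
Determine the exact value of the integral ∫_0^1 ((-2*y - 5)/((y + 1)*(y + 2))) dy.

Factor the denominator: y**2 + 3*y + 2 = (y + 2)(y + 1).
Partial fractions: (-2*y - 5)/((y + 1)*(y + 2)) = 1/(y + 2) - 3/(y + 1).
An antiderivative is F(y) = -3*log(y + 1) + log(y + 2).
Then F(1) - F(0) = (log(3/8)) - (log(2)) = log(3/16).

log(3/16)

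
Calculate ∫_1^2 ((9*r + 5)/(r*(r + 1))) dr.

log(2) + 4*log(3)

Factor the denominator: r**2 + r = (r + 1)r.
Partial fractions: (9*r + 5)/(r*(r + 1)) = 4/(r + 1) + 5/r.
An antiderivative is F(r) = 5*log(r) + 4*log(r + 1).
Then F(2) - F(1) = (5*log(2) + 4*log(3)) - (log(16)) = log(2) + 4*log(3).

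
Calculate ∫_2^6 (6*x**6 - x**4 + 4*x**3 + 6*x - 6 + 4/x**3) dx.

By the power rule, an antiderivative is F(x) = 6*x**7/7 - x**5/5 + x**4 + 3*x**2 - 6*x - 2/x**2.
Then F(6) - F(2) = (151047469/630) - (8317/70) = 75486308/315.

75486308/315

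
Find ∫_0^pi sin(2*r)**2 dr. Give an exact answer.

Use the identity sin^2(2*r) = (1 - cos(4*r))/2.
An antiderivative is F(r) = r/2 - sin(4*r)/8.
Then F(pi) - F(0) = (pi/2) - (0) = pi/2.

pi/2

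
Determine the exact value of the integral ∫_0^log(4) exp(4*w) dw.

255/4

Let u = exp(w), so du = exp(w) dw. When w = 0, u = 1; when w = log(4), u = 4.
The integral becomes ∫ u**3 du from 1 to 4, with antiderivative u**4/4.
Back in w: F(w) = exp(4*w)/4.
Then F(log(4)) - F(0) = (64) - (1/4) = 255/4.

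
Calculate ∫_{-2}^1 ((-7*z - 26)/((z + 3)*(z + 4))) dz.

-8*log(2) - 2*log(5)

Factor the denominator: z**2 + 7*z + 12 = (z + 4)(z + 3).
Partial fractions: (-7*z - 26)/((z + 3)*(z + 4)) = -2/(z + 4) - 5/(z + 3).
An antiderivative is F(z) = -5*log(z + 3) - 2*log(z + 4).
Then F(1) - F(-2) = (-10*log(2) - 2*log(5)) - (-log(4)) = -8*log(2) - 2*log(5).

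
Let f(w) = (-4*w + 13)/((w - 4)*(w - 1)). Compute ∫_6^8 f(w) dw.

-3*log(7) - log(2) + 3*log(5)

Factor the denominator: w**2 - 5*w + 4 = (w - 1)(w - 4).
Partial fractions: (-4*w + 13)/((w - 4)*(w - 1)) = -3/(w - 1) - 1/(w - 4).
An antiderivative is F(w) = -log(w - 4) - 3*log(w - 1).
Then F(8) - F(6) = (-3*log(7) - 2*log(2)) - (-3*log(5) - log(2)) = -3*log(7) - log(2) + 3*log(5).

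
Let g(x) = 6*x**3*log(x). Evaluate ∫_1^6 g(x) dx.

-3885/8 + 1944*log(2) + 1944*log(3)

Integrate by parts once (u = ln x, dv = 6*x**3 dx).
An antiderivative is F(x) = 3*x**4*(4*log(x) - 1)/8.
Then F(6) - F(1) = (-486 + 1944*log(2) + 1944*log(3)) - (-3/8) = -3885/8 + 1944*log(2) + 1944*log(3).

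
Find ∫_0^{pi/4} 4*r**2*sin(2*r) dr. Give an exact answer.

Integrate by parts twice (u = r^2, dv = 4*sin(2*r) dr).
An antiderivative is F(r) = -2*r**2*cos(2*r) + 2*r*sin(2*r) + cos(2*r).
Then F(pi/4) - F(0) = (pi/2) - (1) = -1 + pi/2.

-1 + pi/2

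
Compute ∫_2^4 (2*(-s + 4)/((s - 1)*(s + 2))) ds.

log(16/9)

Factor the denominator: s**2 + s - 2 = (s + 2)(s - 1).
Partial fractions: 2*(-s + 4)/((s - 1)*(s + 2)) = -4/(s + 2) + 2/(s - 1).
An antiderivative is F(s) = 2*log(s - 1) - 4*log(s + 2).
Then F(4) - F(2) = (-4*log(2) - 2*log(3)) - (-8*log(2)) = log(16/9).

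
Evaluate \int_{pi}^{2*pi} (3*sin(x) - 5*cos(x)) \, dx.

An antiderivative is F(x) = -5*sin(x) - 3*cos(x).
Then F(2*pi) - F(pi) = (-3) - (3) = -6.

-6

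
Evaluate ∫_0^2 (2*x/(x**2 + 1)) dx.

Let u = x**2 + 1, so du = 2*x dx. When x = 0, u = 1; when x = 2, u = 5.
The integral becomes ∫ 1/u du from 1 to 5, with antiderivative log(u).
Back in x: F(x) = log(x**2 + 1).
Then F(2) - F(0) = (log(5)) - (0) = log(5).

log(5)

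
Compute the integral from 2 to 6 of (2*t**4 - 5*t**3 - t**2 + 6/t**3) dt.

By the power rule, an antiderivative is F(t) = 2*t**5/5 - 5*t**4/4 - t**3/3 - 3/t**2.
Then F(6) - F(2) = (85099/60) - (-637/60) = 21434/15.

21434/15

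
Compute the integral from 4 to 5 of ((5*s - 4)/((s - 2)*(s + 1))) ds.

-3*log(5) + log(2) + 5*log(3)

Factor the denominator: s**2 - s - 2 = (s + 1)(s - 2).
Partial fractions: (5*s - 4)/((s - 2)*(s + 1)) = 3/(s + 1) + 2/(s - 2).
An antiderivative is F(s) = 2*log(s - 2) + 3*log(s + 1).
Then F(5) - F(4) = (3*log(2) + 5*log(3)) - (2*log(2) + 3*log(5)) = -3*log(5) + log(2) + 5*log(3).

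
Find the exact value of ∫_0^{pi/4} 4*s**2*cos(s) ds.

sqrt(2)*(-4 + pi**2/8 + pi)

Integrate by parts twice (u = s^2, dv = 4*cos(s) ds).
An antiderivative is F(s) = 4*s**2*sin(s) + 8*s*cos(s) - 8*sin(s).
Then F(pi/4) - F(0) = (sqrt(2)*(-4 + pi**2/8 + pi)) - (0) = sqrt(2)*(-4 + pi**2/8 + pi).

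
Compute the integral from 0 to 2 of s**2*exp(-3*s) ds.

Integrate by parts twice (u = s^2, dv = exp(-3*s) ds).
An antiderivative is F(s) = (-9*s**2 - 6*s - 2)*exp(-3*s)/27.
Then F(2) - F(0) = (-50*exp(-6)/27) - (-2/27) = 2/27 - 50*exp(-6)/27.

2/27 - 50*exp(-6)/27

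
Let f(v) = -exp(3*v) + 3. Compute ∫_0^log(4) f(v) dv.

An antiderivative is F(v) = -exp(3*v)/3 + 3*v.
Then F(log(4)) - F(0) = (-64/3 + log(64)) - (-1/3) = -21 + log(64).

-21 + log(64)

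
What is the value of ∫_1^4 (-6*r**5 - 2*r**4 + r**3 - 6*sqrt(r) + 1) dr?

-89309/20

By the power rule, an antiderivative is F(r) = -r**6 - 2*r**5/5 + r**4/4 - 4*r**(3/2) + r.
Then F(4) - F(1) = (-22348/5) - (-83/20) = -89309/20.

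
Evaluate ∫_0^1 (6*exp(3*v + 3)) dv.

-2*(1 - exp(3))*exp(3)

Let u = 3*v + 3, so du = 3 dv. When v = 0, u = 3; when v = 1, u = 6.
The integral becomes 2·∫ exp(u) du from 3 to 6, with antiderivative 2*exp(u).
Back in v: F(v) = 2*exp(3*v + 3).
Then F(1) - F(0) = (2*exp(6)) - (2*exp(3)) = -2*(1 - exp(3))*exp(3).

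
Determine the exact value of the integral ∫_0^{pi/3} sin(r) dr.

An antiderivative is F(r) = -cos(r).
Then F(pi/3) - F(0) = (-1/2) - (-1) = 1/2.

1/2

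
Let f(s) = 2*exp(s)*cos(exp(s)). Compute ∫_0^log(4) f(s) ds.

Let u = exp(s), so du = exp(s) ds. When s = 0, u = 1; when s = log(4), u = 4.
The integral becomes 2·∫ cos(u) du from 1 to 4, with antiderivative 2*sin(u).
Back in s: F(s) = 2*sin(exp(s)).
Then F(log(4)) - F(0) = (2*sin(4)) - (2*sin(1)) = -2*sin(1) + 2*sin(4).

-2*sin(1) + 2*sin(4)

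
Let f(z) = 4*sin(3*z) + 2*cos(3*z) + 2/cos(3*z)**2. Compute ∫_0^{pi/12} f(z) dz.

2 - sqrt(2)/3

An antiderivative is F(z) = 2*sin(3*z)/3 - 4*cos(3*z)/3 + 2*tan(3*z)/3.
Then F(pi/12) - F(0) = (2/3 - sqrt(2)/3) - (-4/3) = 2 - sqrt(2)/3.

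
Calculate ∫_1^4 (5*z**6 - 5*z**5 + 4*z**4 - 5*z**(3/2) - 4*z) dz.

By the power rule, an antiderivative is F(z) = 5*z**7/7 - 5*z**6/6 - 2*z**(5/2) + 4*z**5/5 - 2*z**2.
Then F(4) - F(1) = (946336/105) - (-697/210) = 631123/70.

631123/70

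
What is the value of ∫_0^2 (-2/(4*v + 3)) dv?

-log(11)/2 + log(3)/2

An antiderivative is F(v) = -log(4*v + 3)/2.
Then F(2) - F(0) = (-log(11)/2) - (-log(3)/2) = -log(11)/2 + log(3)/2.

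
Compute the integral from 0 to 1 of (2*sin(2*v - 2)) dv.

-1 + cos(2)

Let u = 2*v - 2, so du = 2 dv. When v = 0, u = -2; when v = 1, u = 0.
The integral becomes ∫ sin(u) du from -2 to 0, with antiderivative -cos(u).
Back in v: F(v) = -cos(2*v - 2).
Then F(1) - F(0) = (-1) - (-cos(2)) = -1 + cos(2).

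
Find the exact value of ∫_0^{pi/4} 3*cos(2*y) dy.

3/2

An antiderivative is F(y) = 3*sin(2*y)/2.
Then F(pi/4) - F(0) = (3/2) - (0) = 3/2.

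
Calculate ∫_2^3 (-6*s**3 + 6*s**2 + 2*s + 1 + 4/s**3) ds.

By the power rule, an antiderivative is F(s) = -3*s**4/2 + 2*s**3 + s**2 + s - 2/s**2.
Then F(3) - F(2) = (-1003/18) - (-5/2) = -479/9.

-479/9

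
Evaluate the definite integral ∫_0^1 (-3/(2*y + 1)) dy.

An antiderivative is F(y) = -3*log(2*y + 1)/2.
Then F(1) - F(0) = (-3*log(3)/2) - (0) = -3*log(3)/2.

-3*log(3)/2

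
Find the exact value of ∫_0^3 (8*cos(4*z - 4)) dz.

Let u = 4*z - 4, so du = 4 dz. When z = 0, u = -4; when z = 3, u = 8.
The integral becomes 2·∫ cos(u) du from -4 to 8, with antiderivative 2*sin(u).
Back in z: F(z) = 2*sin(4*z - 4).
Then F(3) - F(0) = (2*sin(8)) - (-2*sin(4)) = 2*sin(4) + 2*sin(8).

2*sin(4) + 2*sin(8)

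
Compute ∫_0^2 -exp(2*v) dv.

1/2 - exp(4)/2

An antiderivative is F(v) = -exp(2*v)/2.
Then F(2) - F(0) = (-exp(4)/2) - (-1/2) = 1/2 - exp(4)/2.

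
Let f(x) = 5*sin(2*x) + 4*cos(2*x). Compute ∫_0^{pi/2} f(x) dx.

An antiderivative is F(x) = 2*sin(2*x) - 5*cos(2*x)/2.
Then F(pi/2) - F(0) = (5/2) - (-5/2) = 5.

5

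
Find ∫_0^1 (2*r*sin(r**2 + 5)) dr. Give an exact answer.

Let u = r**2 + 5, so du = 2*r dr. When r = 0, u = 5; when r = 1, u = 6.
The integral becomes ∫ sin(u) du from 5 to 6, with antiderivative -cos(u).
Back in r: F(r) = -cos(r**2 + 5).
Then F(1) - F(0) = (-cos(6)) - (-cos(5)) = -cos(6) + cos(5).

-cos(6) + cos(5)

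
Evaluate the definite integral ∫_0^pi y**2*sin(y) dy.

Integrate by parts twice (u = y^2, dv = sin(y) dy).
An antiderivative is F(y) = -y**2*cos(y) + 2*y*sin(y) + 2*cos(y).
Then F(pi) - F(0) = (-2 + pi**2) - (2) = -4 + pi**2.

-4 + pi**2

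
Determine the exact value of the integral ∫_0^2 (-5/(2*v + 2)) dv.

-5*log(3)/2

An antiderivative is F(v) = -5*log(2*v + 2)/2.
Then F(2) - F(0) = (-5*log(6)/2) - (-5*log(2)/2) = -5*log(3)/2.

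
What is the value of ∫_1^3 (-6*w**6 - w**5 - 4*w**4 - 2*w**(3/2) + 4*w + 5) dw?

By the power rule, an antiderivative is F(w) = -6*w**7/7 - w**6/6 - 4*w**(5/2)/5 - 4*w**5/5 + 2*w**2 + 5*w.
Then F(3) - F(1) = (-151023/70 - 36*sqrt(3)/5) - (919/210) = -226994/105 - 36*sqrt(3)/5.

-226994/105 - 36*sqrt(3)/5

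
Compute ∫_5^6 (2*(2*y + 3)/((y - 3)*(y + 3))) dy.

-6*log(2) + 5*log(3)

Factor the denominator: y**2 - 9 = (y + 3)(y - 3).
Partial fractions: 2*(2*y + 3)/((y - 3)*(y + 3)) = 1/(y + 3) + 3/(y - 3).
An antiderivative is F(y) = 3*log(y - 3) + log(y + 3).
Then F(6) - F(5) = (5*log(3)) - (log(64)) = -6*log(2) + 5*log(3).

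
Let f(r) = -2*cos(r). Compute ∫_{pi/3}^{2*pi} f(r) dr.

An antiderivative is F(r) = -2*sin(r).
Then F(2*pi) - F(pi/3) = (0) - (-sqrt(3)) = sqrt(3).

sqrt(3)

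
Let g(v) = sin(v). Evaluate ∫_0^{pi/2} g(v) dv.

An antiderivative is F(v) = -cos(v).
Then F(pi/2) - F(0) = (0) - (-1) = 1.

1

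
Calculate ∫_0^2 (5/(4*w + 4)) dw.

5*log(3)/4

An antiderivative is F(w) = 5*log(4*w + 4)/4.
Then F(2) - F(0) = (5*log(12)/4) - (5*log(2)/2) = 5*log(3)/4.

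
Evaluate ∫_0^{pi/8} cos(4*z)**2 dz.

pi/16

Use the identity cos^2(4*z) = (1 + cos(8*z))/2.
An antiderivative is F(z) = z/2 + sin(8*z)/16.
Then F(pi/8) - F(0) = (pi/16) - (0) = pi/16.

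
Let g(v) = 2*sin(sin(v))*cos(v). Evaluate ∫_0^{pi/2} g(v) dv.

Let u = sin(v), so du = cos(v) dv. When v = 0, u = 0; when v = pi/2, u = 1.
The integral becomes 2·∫ sin(u) du from 0 to 1, with antiderivative -2*cos(u).
Back in v: F(v) = -2*cos(sin(v)).
Then F(pi/2) - F(0) = (-2*cos(1)) - (-2) = 2 - 2*cos(1).

2 - 2*cos(1)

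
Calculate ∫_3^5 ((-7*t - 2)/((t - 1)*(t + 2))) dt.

Factor the denominator: t**2 + t - 2 = (t + 2)(t - 1).
Partial fractions: (-7*t - 2)/((t - 1)*(t + 2)) = -4/(t + 2) - 3/(t - 1).
An antiderivative is F(t) = -3*log(t - 1) - 4*log(t + 2).
Then F(5) - F(3) = (-4*log(7) - 6*log(2)) - (-4*log(5) - 3*log(2)) = -4*log(7) - 3*log(2) + 4*log(5).

-4*log(7) - 3*log(2) + 4*log(5)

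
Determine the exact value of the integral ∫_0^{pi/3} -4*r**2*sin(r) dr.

-4*sqrt(3)*pi/3 + 2*pi**2/9 + 4

Integrate by parts twice (u = r^2, dv = -4*sin(r) dr).
An antiderivative is F(r) = 4*r**2*cos(r) - 8*r*sin(r) - 8*cos(r).
Then F(pi/3) - F(0) = (-4*sqrt(3)*pi/3 - 4 + 2*pi**2/9) - (-8) = -4*sqrt(3)*pi/3 + 2*pi**2/9 + 4.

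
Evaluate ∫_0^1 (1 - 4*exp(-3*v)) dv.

An antiderivative is F(v) = v + 4*exp(-3*v)/3.
Then F(1) - F(0) = (4*exp(-3)/3 + 1) - (4/3) = (4 - exp(3))*exp(-3)/3.

(4 - exp(3))*exp(-3)/3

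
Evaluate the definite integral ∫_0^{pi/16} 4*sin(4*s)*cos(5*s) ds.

Use the identity sin(4*s)cos(5*s) = [sin(9*s) + sin(-s)]/2.
An antiderivative is F(s) = 2*cos(s) - 2*cos(9*s)/9.
Then F(pi/16) - F(0) = (2*sin(pi/16)/9 + 2*cos(pi/16)) - (16/9) = -16/9 + 2*sin(pi/16)/9 + 2*cos(pi/16).

-16/9 + 2*sin(pi/16)/9 + 2*cos(pi/16)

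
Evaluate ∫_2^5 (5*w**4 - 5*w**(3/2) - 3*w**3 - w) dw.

-50*sqrt(5) + 8*sqrt(2) + 10503/4

By the power rule, an antiderivative is F(w) = -2*w**(5/2) + w**5 - 3*w**4/4 - w**2/2.
Then F(5) - F(2) = (10575/4 - 50*sqrt(5)) - (18 - 8*sqrt(2)) = -50*sqrt(5) + 8*sqrt(2) + 10503/4.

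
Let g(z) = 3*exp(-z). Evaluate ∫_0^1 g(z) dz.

3 - 3*exp(-1)

An antiderivative is F(z) = -3*exp(-z).
Then F(1) - F(0) = (-3*exp(-1)) - (-3) = 3 - 3*exp(-1).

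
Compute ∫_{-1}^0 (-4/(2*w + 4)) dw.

An antiderivative is F(w) = -2*log(2*w + 4).
Then F(0) - F(-1) = (-log(16)) - (-log(4)) = -log(4).

-log(4)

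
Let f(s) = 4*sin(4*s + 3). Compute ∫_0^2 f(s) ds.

cos(3) - cos(11)

Let u = 4*s + 3, so du = 4 ds. When s = 0, u = 3; when s = 2, u = 11.
The integral becomes ∫ sin(u) du from 3 to 11, with antiderivative -cos(u).
Back in s: F(s) = -cos(4*s + 3).
Then F(2) - F(0) = (-cos(11)) - (-cos(3)) = cos(3) - cos(11).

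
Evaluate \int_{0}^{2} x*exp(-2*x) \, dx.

Integrate by parts once (u = x, dv = exp(-2*x) dx).
An antiderivative is F(x) = (-2*x - 1)*exp(-2*x)/4.
Then F(2) - F(0) = (-5*exp(-4)/4) - (-1/4) = (-5 + exp(4))*exp(-4)/4.

(-5 + exp(4))*exp(-4)/4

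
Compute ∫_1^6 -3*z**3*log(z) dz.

Integrate by parts once (u = ln z, dv = -3*z**3 dz).
An antiderivative is F(z) = -3*z**4*(4*log(z) - 1)/16.
Then F(6) - F(1) = (-972*log(3) - 972*log(2) + 243) - (3/16) = -972*log(3) - 972*log(2) + 3885/16.

-972*log(3) - 972*log(2) + 3885/16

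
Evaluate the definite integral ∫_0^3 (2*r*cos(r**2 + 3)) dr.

Let u = r**2 + 3, so du = 2*r dr. When r = 0, u = 3; when r = 3, u = 12.
The integral becomes ∫ cos(u) du from 3 to 12, with antiderivative sin(u).
Back in r: F(r) = sin(r**2 + 3).
Then F(3) - F(0) = (sin(12)) - (sin(3)) = sin(12) - sin(3).

sin(12) - sin(3)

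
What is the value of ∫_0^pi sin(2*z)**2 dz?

pi/2

Use the identity sin^2(2*z) = (1 - cos(4*z))/2.
An antiderivative is F(z) = z/2 - sin(4*z)/8.
Then F(pi) - F(0) = (pi/2) - (0) = pi/2.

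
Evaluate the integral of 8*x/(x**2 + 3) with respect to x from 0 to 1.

-4*log(3) + 8*log(2)

Let u = x**2 + 3, so du = 2*x dx. When x = 0, u = 3; when x = 1, u = 4.
The integral becomes 4·∫ 1/u du from 3 to 4, with antiderivative 4*log(u).
Back in x: F(x) = 4*log(x**2 + 3).
Then F(1) - F(0) = (8*log(2)) - (log(81)) = -4*log(3) + 8*log(2).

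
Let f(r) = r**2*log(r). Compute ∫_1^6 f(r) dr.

-215/9 + 72*log(2) + 72*log(3)

Integrate by parts once (u = ln r, dv = r**2 dr).
An antiderivative is F(r) = r**3*(3*log(r) - 1)/9.
Then F(6) - F(1) = (-24 + 72*log(2) + 72*log(3)) - (-1/9) = -215/9 + 72*log(2) + 72*log(3).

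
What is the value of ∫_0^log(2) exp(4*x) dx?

15/4

Let u = exp(x), so du = exp(x) dx. When x = 0, u = 1; when x = log(2), u = 2.
The integral becomes ∫ u**3 du from 1 to 2, with antiderivative u**4/4.
Back in x: F(x) = exp(4*x)/4.
Then F(log(2)) - F(0) = (4) - (1/4) = 15/4.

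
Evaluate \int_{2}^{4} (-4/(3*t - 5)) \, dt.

-4*log(7)/3

An antiderivative is F(t) = -4*log(3*t - 5)/3.
Then F(4) - F(2) = (-4*log(7)/3) - (0) = -4*log(7)/3.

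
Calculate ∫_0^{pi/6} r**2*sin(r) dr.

-2 - sqrt(3)*pi**2/72 + pi/6 + sqrt(3)

Integrate by parts twice (u = r^2, dv = sin(r) dr).
An antiderivative is F(r) = -r**2*cos(r) + 2*r*sin(r) + 2*cos(r).
Then F(pi/6) - F(0) = (-sqrt(3)*pi**2/72 + pi/6 + sqrt(3)) - (2) = -2 - sqrt(3)*pi**2/72 + pi/6 + sqrt(3).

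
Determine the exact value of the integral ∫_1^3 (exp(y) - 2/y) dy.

-exp(1) - log(9) + exp(3)

An antiderivative is F(y) = exp(y) - 2*log(y).
Then F(3) - F(1) = (-log(9) + exp(3)) - (exp(1)) = -exp(1) - log(9) + exp(3).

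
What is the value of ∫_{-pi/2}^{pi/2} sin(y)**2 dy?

pi/2

Use the identity sin^2(y) = (1 - cos(2*y))/2.
An antiderivative is F(y) = y/2 - sin(2*y)/4.
Then F(pi/2) - F(-pi/2) = (pi/4) - (-pi/4) = pi/2.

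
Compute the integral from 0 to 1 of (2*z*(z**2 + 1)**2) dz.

7/3

Let u = z**2 + 1, so du = 2*z dz. When z = 0, u = 1; when z = 1, u = 2.
The integral becomes ∫ u**2 du from 1 to 2, with antiderivative u**3/3.
Back in z: F(z) = (z**2 + 1)**3/3.
Then F(1) - F(0) = (8/3) - (1/3) = 7/3.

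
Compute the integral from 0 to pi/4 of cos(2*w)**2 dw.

pi/8

Use the identity cos^2(2*w) = (1 + cos(4*w))/2.
An antiderivative is F(w) = w/2 + sin(4*w)/8.
Then F(pi/4) - F(0) = (pi/8) - (0) = pi/8.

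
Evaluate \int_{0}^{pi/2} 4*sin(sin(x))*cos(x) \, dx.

Let u = sin(x), so du = cos(x) dx. When x = 0, u = 0; when x = pi/2, u = 1.
The integral becomes 4·∫ sin(u) du from 0 to 1, with antiderivative -4*cos(u).
Back in x: F(x) = -4*cos(sin(x)).
Then F(pi/2) - F(0) = (-4*cos(1)) - (-4) = 4 - 4*cos(1).

4 - 4*cos(1)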